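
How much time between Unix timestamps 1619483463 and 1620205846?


722383 seconds (200.7 hours / 8.36 days)

Difference = 1620205846 - 1619483463 = 722383 seconds
In hours: 722383 / 3600 ≈ 200.7
In days: 722383 / 86400 ≈ 8.36


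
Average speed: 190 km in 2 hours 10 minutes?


Distance: 190 km
Time: 2h 10m = 130 min = 130/60 = 13/6 hours
Speed = 190 ÷ (13/6) = 190 × 6 / 13 = 1140/13 ≈ 87.7 km/h

87.7 km/h


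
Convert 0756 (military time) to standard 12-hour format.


7:56 AM

Hour: 7
7 < 12 → AM


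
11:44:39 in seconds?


42279 seconds

Hours: 11 × 3600 = 39600
Minutes: 44 × 60 = 2640
Seconds: 39
Total = 39600 + 2640 + 39 = 42279


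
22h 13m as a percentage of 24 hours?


Total minutes: 22×60 + 13 = 1333
Day = 24×60 = 1440 minutes
Fraction = 1333/1440 ≈ 0.9257
As a percentage: 1333/1440 × 100 ≈ 92.57%

0.9257 (92.57%)


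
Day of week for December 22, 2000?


Zeller's congruence:
q=22, m=12, k=0, j=20
h = (22 + ⌊13×13/5⌋ + 0 + ⌊0/4⌋ + ⌊20/4⌋ - 2×20) mod 7
= (22 + 33 + 0 + 0 + 5 - 40) mod 7
= 20 mod 7 = 6
h=6 → Friday

Friday


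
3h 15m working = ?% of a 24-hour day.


13.5%

Time: 195 minutes
Day: 1440 minutes
Percentage = (195/1440) × 100 ≈ 13.5%


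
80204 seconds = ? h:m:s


22h 16m 44s

Hours: 80204 ÷ 3600 = 22 remainder 1004
Minutes: 1004 ÷ 60 = 16 remainder 44
Seconds: 44


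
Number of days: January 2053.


Month: January (month 1)
January has 31 days

31 days


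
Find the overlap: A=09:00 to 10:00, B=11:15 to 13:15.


Meeting A: 540-600 (in minutes from midnight)
Meeting B: 675-795
Overlap start = max(540, 675) = 675
Overlap end = min(600, 795) = 600
Overlap = max(0, 600 - 675) = 0 min

0 minutes


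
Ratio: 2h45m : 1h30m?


11:6 (1.83)

Duration 1: 165 minutes
Duration 2: 90 minutes
Ratio = 165:90
GCD = 15
Simplified = 11:6
As a decimal: 11/6 ≈ 1.83


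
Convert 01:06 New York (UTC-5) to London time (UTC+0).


Time difference = UTC+0 - UTC-5 = +5 hours
New hour = (1 + 5) mod 24
= 6 mod 24 = 6
Minutes unchanged → 06:06

06:06


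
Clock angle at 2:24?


72.0°

Hour hand = 2×30 + 24×0.5 = 72.0°
Minute hand = 24×6 = 144°
Difference = |72.0 - 144| = 72.0°


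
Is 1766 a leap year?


Rules: divisible by 4 AND (not by 100 OR by 400)
1766 ÷ 4 = 441 remainder 2 → not divisible by 4
Not divisible by 4 → not a leap year

No


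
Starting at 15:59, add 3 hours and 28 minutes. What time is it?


19:27

Start: 959 minutes from midnight
Add: 208 minutes
Total: 1167 minutes
Hours: 1167 ÷ 60 = 19 remainder 27


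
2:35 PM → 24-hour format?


Input: 2:35 PM
PM: 2 + 12 = 14

14:35


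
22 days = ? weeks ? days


3 weeks 1 days

Weeks: 22 ÷ 7 = 3 remainder 1


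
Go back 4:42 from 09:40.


Start: 580 minutes from midnight
Subtract: 282 minutes
Remaining: 580 - 282 = 298
Hours: 4, Minutes: 58

04:58


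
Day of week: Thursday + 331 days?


Saturday

Start: Thursday (index 3)
(3 + 331) mod 7
= 334 mod 7
= 5
Index 5 → Saturday


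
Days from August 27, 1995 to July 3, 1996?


From August 27, 1995 to July 3, 1996
Rest of August 1995: 31 - 27 = 4
Full months: September 30, October 31, November 30, December 31, January 31, February 1996 29, March 31, April 30, May 31, June 30
Days into July 1996: 3
Total = 4 + 30 + 31 + 30 + 31 + 31 + 29 + 31 + 30 + 31 + 30 + 3 = 311 days

311 days


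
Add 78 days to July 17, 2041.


October 3, 2041

Start: July 17, 2041
Add 78 days
July 17 → August 1: 31 - 17 + 1 = 15 days (78 - 15 = 63 left)
August 1 → September 1: 31 - 1 + 1 = 31 days (63 - 31 = 32 left)
September 1 → October 1: 30 - 1 + 1 = 30 days (32 - 30 = 2 left)
October 1 + 2 = October 3, 2041


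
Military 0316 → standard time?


3:16 AM

Hour: 3
3 < 12 → AM


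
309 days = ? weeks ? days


44 weeks 1 days

Weeks: 309 ÷ 7 = 44 remainder 1


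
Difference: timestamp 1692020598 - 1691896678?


Difference = 1692020598 - 1691896678 = 123920 seconds
In hours: 123920 / 3600 ≈ 34.4
In days: 123920 / 86400 ≈ 1.43

123920 seconds (34.4 hours / 1.43 days)


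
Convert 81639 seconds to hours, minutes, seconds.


22h 40m 39s

Hours: 81639 ÷ 3600 = 22 remainder 2439
Minutes: 2439 ÷ 60 = 40 remainder 39
Seconds: 39


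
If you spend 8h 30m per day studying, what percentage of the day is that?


Time: 510 minutes
Day: 1440 minutes
Percentage = (510/1440) × 100 ≈ 35.4%

35.4%


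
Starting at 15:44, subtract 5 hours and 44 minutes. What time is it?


Start: 944 minutes from midnight
Subtract: 344 minutes
Remaining: 944 - 344 = 600
Hours: 10, Minutes: 0

10:00


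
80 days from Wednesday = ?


Saturday

Start: Wednesday (index 2)
(2 + 80) mod 7
= 82 mod 7
= 5
Index 5 → Saturday


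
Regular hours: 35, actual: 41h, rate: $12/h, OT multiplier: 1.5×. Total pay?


Regular: 35h × $12 = $420.00
Overtime: 41 - 35 = 6h
OT pay: 6h × $12 × 1.5 = $108.00
Total = $420.00 + $108.00 = $528.00

$528.00


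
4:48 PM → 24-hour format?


16:48

Input: 4:48 PM
PM: 4 + 12 = 16


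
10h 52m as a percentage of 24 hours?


Total minutes: 10×60 + 52 = 652
Day = 24×60 = 1440 minutes
Fraction = 652/1440 ≈ 0.4528
As a percentage: 652/1440 × 100 ≈ 45.28%

0.4528 (45.28%)


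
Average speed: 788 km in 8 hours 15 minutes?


Distance: 788 km
Time: 8h 15m = 495 min = 495/60 = 33/4 hours
Speed = 788 ÷ (33/4) = 788 × 4 / 33 = 3152/33 ≈ 95.5 km/h

95.5 km/h


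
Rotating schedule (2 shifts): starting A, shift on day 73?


Shifts: A, B
Start: A (index 0)
Day 73: (0 + 73 - 1) mod 2
= 72 mod 2
= 0
Index 0 → shift A

Shift A


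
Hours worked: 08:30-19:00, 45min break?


Total time = (19×60+0) - (8×60+30)
= 1140 - 510 = 630 min
Minus break: 630 - 45 = 585 min
= 9h 45m

9h 45m (585 minutes)


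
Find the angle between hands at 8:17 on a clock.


146.5°

Hour hand = 8×30 + 17×0.5 = 248.5°
Minute hand = 17×6 = 102°
Difference = |248.5 - 102| = 146.5°


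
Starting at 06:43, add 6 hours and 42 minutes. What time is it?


13:25

Start: 403 minutes from midnight
Add: 402 minutes
Total: 805 minutes
Hours: 805 ÷ 60 = 13 remainder 25


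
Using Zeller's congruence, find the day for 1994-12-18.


Sunday

Zeller's congruence:
q=18, m=12, k=94, j=19
h = (18 + ⌊13×13/5⌋ + 94 + ⌊94/4⌋ + ⌊19/4⌋ - 2×19) mod 7
= (18 + 33 + 94 + 23 + 4 - 38) mod 7
= 134 mod 7 = 1
h=1 → Sunday


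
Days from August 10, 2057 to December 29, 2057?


141 days

From August 10, 2057 to December 29, 2057
Rest of August 2057: 31 - 10 = 21
Full months: September 30, October 31, November 30
Days into December 2057: 29
Total = 21 + 30 + 31 + 30 + 29 = 141 days


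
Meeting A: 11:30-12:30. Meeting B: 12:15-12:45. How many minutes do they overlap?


15 minutes

Meeting A: 690-750 (in minutes from midnight)
Meeting B: 735-765
Overlap start = max(690, 735) = 735
Overlap end = min(750, 765) = 750
Overlap = max(0, 750 - 735) = 15 min


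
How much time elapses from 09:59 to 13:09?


End time in minutes: 13×60 + 9 = 789
Start time in minutes: 9×60 + 59 = 599
Difference = 789 - 599 = 190 minutes
= 3 hours 10 minutes

3h 10m


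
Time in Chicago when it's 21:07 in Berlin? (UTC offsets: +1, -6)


Time difference = UTC-6 - UTC+1 = -7 hours
New hour = (21 -7) mod 24
= 14 mod 24 = 14
Minutes unchanged → 14:07

14:07


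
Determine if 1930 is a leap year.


Rules: divisible by 4 AND (not by 100 OR by 400)
1930 ÷ 4 = 482 remainder 2 → not divisible by 4
Not divisible by 4 → not a leap year

No


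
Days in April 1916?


30 days

Month: April (month 4)
April has 30 days


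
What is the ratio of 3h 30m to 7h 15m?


Duration 1: 210 minutes
Duration 2: 435 minutes
Ratio = 210:435
GCD = 15
Simplified = 14:29
As a decimal: 14/29 ≈ 0.48

14:29 (0.48)


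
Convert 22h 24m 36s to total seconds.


Hours: 22 × 3600 = 79200
Minutes: 24 × 60 = 1440
Seconds: 36
Total = 79200 + 1440 + 36 = 80676

80676 seconds


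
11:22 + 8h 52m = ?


Start: 682 minutes from midnight
Add: 532 minutes
Total: 1214 minutes
Hours: 1214 ÷ 60 = 20 remainder 14

20:14


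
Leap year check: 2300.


No

Rules: divisible by 4 AND (not by 100 OR by 400)
2300 ÷ 4 = 575 exactly → divisible by 4
2300 ÷ 100 = 23 exactly → divisible by 100
2300 ÷ 400 = 5 remainder 300 → not divisible by 400
Divisible by 100 but not by 400 → not a leap year


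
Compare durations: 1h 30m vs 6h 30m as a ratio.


Duration 1: 90 minutes
Duration 2: 390 minutes
Ratio = 90:390
GCD = 30
Simplified = 3:13
As a decimal: 3/13 ≈ 0.23

3:13 (0.23)


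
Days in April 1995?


30 days

Month: April (month 4)
April has 30 days


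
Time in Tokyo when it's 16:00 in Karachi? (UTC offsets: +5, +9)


Time difference = UTC+9 - UTC+5 = +4 hours
New hour = (16 + 4) mod 24
= 20 mod 24 = 20
Minutes unchanged → 20:00

20:00


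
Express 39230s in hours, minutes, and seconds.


10h 53m 50s

Hours: 39230 ÷ 3600 = 10 remainder 3230
Minutes: 3230 ÷ 60 = 53 remainder 50
Seconds: 50


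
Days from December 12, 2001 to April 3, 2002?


112 days

From December 12, 2001 to April 3, 2002
Rest of December 2001: 31 - 12 = 19
Full months: January 31, February 2002 28, March 31
Days into April 2002: 3
Total = 19 + 31 + 28 + 31 + 3 = 112 days


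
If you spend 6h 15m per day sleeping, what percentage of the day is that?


Time: 375 minutes
Day: 1440 minutes
Percentage = (375/1440) × 100 ≈ 26.0%

26.0%


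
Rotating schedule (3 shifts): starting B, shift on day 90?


Shifts: A, B, C
Start: B (index 1)
Day 90: (1 + 90 - 1) mod 3
= 90 mod 3
= 0
Index 0 → shift A

Shift A


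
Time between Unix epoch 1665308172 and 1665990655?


Difference = 1665990655 - 1665308172 = 682483 seconds
In hours: 682483 / 3600 ≈ 189.6
In days: 682483 / 86400 ≈ 7.90

682483 seconds (189.6 hours / 7.90 days)


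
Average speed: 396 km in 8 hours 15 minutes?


Distance: 396 km
Time: 8h 15m = 495 min = 495/60 = 33/4 hours
Speed = 396 ÷ (33/4) = 396 × 4 / 33 = 1584/33 = 48.0 km/h

48.0 km/h


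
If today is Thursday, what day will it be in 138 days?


Start: Thursday (index 3)
(3 + 138) mod 7
= 141 mod 7
= 1
Index 1 → Tuesday

Tuesday


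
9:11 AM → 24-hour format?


09:11

Input: 9:11 AM
AM hour stays: 9


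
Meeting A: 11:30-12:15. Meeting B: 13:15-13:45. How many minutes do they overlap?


0 minutes

Meeting A: 690-735 (in minutes from midnight)
Meeting B: 795-825
Overlap start = max(690, 795) = 795
Overlap end = min(735, 825) = 735
Overlap = max(0, 735 - 795) = 0 min


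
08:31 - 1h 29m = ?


Start: 511 minutes from midnight
Subtract: 89 minutes
Remaining: 511 - 89 = 422
Hours: 7, Minutes: 2

07:02


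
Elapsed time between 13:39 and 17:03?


End time in minutes: 17×60 + 3 = 1023
Start time in minutes: 13×60 + 39 = 819
Difference = 1023 - 819 = 204 minutes
= 3 hours 24 minutes

3h 24m


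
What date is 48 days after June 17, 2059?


August 4, 2059

Start: June 17, 2059
Add 48 days
June 17 → July 1: 30 - 17 + 1 = 14 days (48 - 14 = 34 left)
July 1 → August 1: 31 - 1 + 1 = 31 days (34 - 31 = 3 left)
August 1 + 3 = August 4, 2059


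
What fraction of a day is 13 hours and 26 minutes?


0.5597 (55.97%)

Total minutes: 13×60 + 26 = 806
Day = 24×60 = 1440 minutes
Fraction = 806/1440 ≈ 0.5597
As a percentage: 806/1440 × 100 ≈ 55.97%


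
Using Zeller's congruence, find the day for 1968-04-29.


Monday

Zeller's congruence:
q=29, m=4, k=68, j=19
h = (29 + ⌊13×5/5⌋ + 68 + ⌊68/4⌋ + ⌊19/4⌋ - 2×19) mod 7
= (29 + 13 + 68 + 17 + 4 - 38) mod 7
= 93 mod 7 = 2
h=2 → Monday


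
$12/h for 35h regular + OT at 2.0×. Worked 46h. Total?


Regular: 35h × $12 = $420.00
Overtime: 46 - 35 = 11h
OT pay: 11h × $12 × 2.0 = $264.00
Total = $420.00 + $264.00 = $684.00

$684.00


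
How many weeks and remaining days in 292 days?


Weeks: 292 ÷ 7 = 41 remainder 5

41 weeks 5 days


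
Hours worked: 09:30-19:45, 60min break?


9h 15m (555 minutes)

Total time = (19×60+45) - (9×60+30)
= 1185 - 570 = 615 min
Minus break: 615 - 60 = 555 min
= 9h 15m


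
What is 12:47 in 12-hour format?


12:47 PM

Hour: 12
12 → 12 PM (noon)


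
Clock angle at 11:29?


Hour hand = 11×30 + 29×0.5 = 344.5°
Minute hand = 29×6 = 174°
Difference = |344.5 - 174| = 170.5°

170.5°


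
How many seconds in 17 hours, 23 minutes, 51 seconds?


Hours: 17 × 3600 = 61200
Minutes: 23 × 60 = 1380
Seconds: 51
Total = 61200 + 1380 + 51 = 62631

62631 seconds


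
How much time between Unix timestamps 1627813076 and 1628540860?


Difference = 1628540860 - 1627813076 = 727784 seconds
In hours: 727784 / 3600 ≈ 202.2
In days: 727784 / 86400 ≈ 8.42

727784 seconds (202.2 hours / 8.42 days)


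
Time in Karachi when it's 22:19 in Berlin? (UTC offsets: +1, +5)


02:19 (next day)

Time difference = UTC+5 - UTC+1 = +4 hours
New hour = (22 + 4) mod 24
= 26 mod 24 = 2
Minutes unchanged → 02:19; 26 ≥ 24 → next day


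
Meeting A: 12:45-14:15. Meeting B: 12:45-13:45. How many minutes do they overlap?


Meeting A: 765-855 (in minutes from midnight)
Meeting B: 765-825
Overlap start = max(765, 765) = 765
Overlap end = min(855, 825) = 825
Overlap = max(0, 825 - 765) = 60 min

60 minutes


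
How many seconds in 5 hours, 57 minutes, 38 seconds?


Hours: 5 × 3600 = 18000
Minutes: 57 × 60 = 3420
Seconds: 38
Total = 18000 + 3420 + 38 = 21458

21458 seconds


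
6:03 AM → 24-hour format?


Input: 6:03 AM
AM hour stays: 6

06:03


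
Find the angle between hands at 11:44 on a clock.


88.0°

Hour hand = 11×30 + 44×0.5 = 352.0°
Minute hand = 44×6 = 264°
Difference = |352.0 - 264| = 88.0°


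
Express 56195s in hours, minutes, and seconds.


Hours: 56195 ÷ 3600 = 15 remainder 2195
Minutes: 2195 ÷ 60 = 36 remainder 35
Seconds: 35

15h 36m 35s


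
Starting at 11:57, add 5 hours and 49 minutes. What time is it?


17:46

Start: 717 minutes from midnight
Add: 349 minutes
Total: 1066 minutes
Hours: 1066 ÷ 60 = 17 remainder 46


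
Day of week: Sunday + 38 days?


Start: Sunday (index 6)
(6 + 38) mod 7
= 44 mod 7
= 2
Index 2 → Wednesday

Wednesday


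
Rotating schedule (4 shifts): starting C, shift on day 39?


Shifts: A, B, C, D
Start: C (index 2)
Day 39: (2 + 39 - 1) mod 4
= 40 mod 4
= 0
Index 0 → shift A

Shift A


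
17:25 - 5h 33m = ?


Start: 1045 minutes from midnight
Subtract: 333 minutes
Remaining: 1045 - 333 = 712
Hours: 11, Minutes: 52

11:52


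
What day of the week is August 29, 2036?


Friday

Zeller's congruence:
q=29, m=8, k=36, j=20
h = (29 + ⌊13×9/5⌋ + 36 + ⌊36/4⌋ + ⌊20/4⌋ - 2×20) mod 7
= (29 + 23 + 36 + 9 + 5 - 40) mod 7
= 62 mod 7 = 6
h=6 → Friday


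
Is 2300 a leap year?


Rules: divisible by 4 AND (not by 100 OR by 400)
2300 ÷ 4 = 575 exactly → divisible by 4
2300 ÷ 100 = 23 exactly → divisible by 100
2300 ÷ 400 = 5 remainder 300 → not divisible by 400
Divisible by 100 but not by 400 → not a leap year

No


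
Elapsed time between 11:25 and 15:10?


End time in minutes: 15×60 + 10 = 910
Start time in minutes: 11×60 + 25 = 685
Difference = 910 - 685 = 225 minutes
= 3 hours 45 minutes

3h 45m


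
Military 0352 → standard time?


Hour: 3
3 < 12 → AM

3:52 AM


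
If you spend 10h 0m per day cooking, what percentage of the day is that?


Time: 600 minutes
Day: 1440 minutes
Percentage = (600/1440) × 100 ≈ 41.7%

41.7%


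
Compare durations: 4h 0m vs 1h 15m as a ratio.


Duration 1: 240 minutes
Duration 2: 75 minutes
Ratio = 240:75
GCD = 15
Simplified = 16:5
As a decimal: 16/5 = 3.20

16:5 (3.20)


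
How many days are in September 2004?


30 days

Month: September (month 9)
September has 30 days


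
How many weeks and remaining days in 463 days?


Weeks: 463 ÷ 7 = 66 remainder 1

66 weeks 1 days


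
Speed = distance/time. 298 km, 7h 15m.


41.1 km/h

Distance: 298 km
Time: 7h 15m = 435 min = 435/60 = 29/4 hours
Speed = 298 ÷ (29/4) = 298 × 4 / 29 = 1192/29 ≈ 41.1 km/h


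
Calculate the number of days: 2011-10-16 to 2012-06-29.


257 days

From October 16, 2011 to June 29, 2012
Rest of October 2011: 31 - 16 = 15
Full months: November 30, December 31, January 31, February 2012 29, March 31, April 30, May 31
Days into June 2012: 29
Total = 15 + 30 + 31 + 31 + 29 + 31 + 30 + 31 + 29 = 257 days


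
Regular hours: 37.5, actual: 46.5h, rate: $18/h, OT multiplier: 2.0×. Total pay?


Regular: 37.5h × $18 = $675.00
Overtime: 46.5 - 37.5 = 9.0h
OT pay: 9.0h × $18 × 2.0 = $324.00
Total = $675.00 + $324.00 = $999.00

$999.00


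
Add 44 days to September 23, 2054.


November 6, 2054

Start: September 23, 2054
Add 44 days
September 23 → October 1: 30 - 23 + 1 = 8 days (44 - 8 = 36 left)
October 1 → November 1: 31 - 1 + 1 = 31 days (36 - 31 = 5 left)
November 1 + 5 = November 6, 2054


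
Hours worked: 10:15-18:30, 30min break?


Total time = (18×60+30) - (10×60+15)
= 1110 - 615 = 495 min
Minus break: 495 - 30 = 465 min
= 7h 45m

7h 45m (465 minutes)


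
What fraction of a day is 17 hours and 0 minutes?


0.7083 (70.83%)

Total minutes: 17×60 + 0 = 1020
Day = 24×60 = 1440 minutes
Fraction = 1020/1440 ≈ 0.7083
As a percentage: 1020/1440 × 100 ≈ 70.83%


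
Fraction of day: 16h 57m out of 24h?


0.7063 (70.63%)

Total minutes: 16×60 + 57 = 1017
Day = 24×60 = 1440 minutes
Fraction = 1017/1440 ≈ 0.7063
As a percentage: 1017/1440 × 100 ≈ 70.63%


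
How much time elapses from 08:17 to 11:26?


End time in minutes: 11×60 + 26 = 686
Start time in minutes: 8×60 + 17 = 497
Difference = 686 - 497 = 189 minutes
= 3 hours 9 minutes

3h 9m


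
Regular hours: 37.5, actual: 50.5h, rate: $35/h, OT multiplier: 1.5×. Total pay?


$1995.00

Regular: 37.5h × $35 = $1312.50
Overtime: 50.5 - 37.5 = 13.0h
OT pay: 13.0h × $35 × 1.5 = $682.50
Total = $1312.50 + $682.50 = $1995.00


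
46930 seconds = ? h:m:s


13h 2m 10s

Hours: 46930 ÷ 3600 = 13 remainder 130
Minutes: 130 ÷ 60 = 2 remainder 10
Seconds: 10


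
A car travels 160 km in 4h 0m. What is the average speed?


Distance: 160 km
Time: 4 hours
Speed = 160 / 4 = 40.0 km/h

40.0 km/h


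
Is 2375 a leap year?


Rules: divisible by 4 AND (not by 100 OR by 400)
2375 ÷ 4 = 593 remainder 3 → not divisible by 4
Not divisible by 4 → not a leap year

No


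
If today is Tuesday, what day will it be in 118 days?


Start: Tuesday (index 1)
(1 + 118) mod 7
= 119 mod 7
= 0
Index 0 → Monday

Monday


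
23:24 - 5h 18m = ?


18:06

Start: 1404 minutes from midnight
Subtract: 318 minutes
Remaining: 1404 - 318 = 1086
Hours: 18, Minutes: 6


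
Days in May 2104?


31 days

Month: May (month 5)
May has 31 days


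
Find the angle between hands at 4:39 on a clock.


94.5°

Hour hand = 4×30 + 39×0.5 = 139.5°
Minute hand = 39×6 = 234°
Difference = |139.5 - 234| = 94.5°


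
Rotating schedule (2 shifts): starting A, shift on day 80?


Shifts: A, B
Start: A (index 0)
Day 80: (0 + 80 - 1) mod 2
= 79 mod 2
= 1
Index 1 → shift B

Shift B


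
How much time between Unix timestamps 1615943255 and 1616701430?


758175 seconds (210.6 hours / 8.78 days)

Difference = 1616701430 - 1615943255 = 758175 seconds
In hours: 758175 / 3600 ≈ 210.6
In days: 758175 / 86400 ≈ 8.78


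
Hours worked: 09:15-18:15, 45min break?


8h 15m (495 minutes)

Total time = (18×60+15) - (9×60+15)
= 1095 - 555 = 540 min
Minus break: 540 - 45 = 495 min
= 8h 15m


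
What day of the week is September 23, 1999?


Zeller's congruence:
q=23, m=9, k=99, j=19
h = (23 + ⌊13×10/5⌋ + 99 + ⌊99/4⌋ + ⌊19/4⌋ - 2×19) mod 7
= (23 + 26 + 99 + 24 + 4 - 38) mod 7
= 138 mod 7 = 5
h=5 → Thursday

Thursday


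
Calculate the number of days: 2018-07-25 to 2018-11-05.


From July 25, 2018 to November 5, 2018
Rest of July 2018: 31 - 25 = 6
Full months: August 31, September 30, October 31
Days into November 2018: 5
Total = 6 + 31 + 30 + 31 + 5 = 103 days

103 days


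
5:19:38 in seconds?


19178 seconds

Hours: 5 × 3600 = 18000
Minutes: 19 × 60 = 1140
Seconds: 38
Total = 18000 + 1140 + 38 = 19178


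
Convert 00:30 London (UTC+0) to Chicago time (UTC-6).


Time difference = UTC-6 - UTC+0 = -6 hours
New hour = (0 -6) mod 24
= -6 mod 24 = 18
Minutes unchanged → 18:30; -6 < 0 → previous day

18:30 (previous day)


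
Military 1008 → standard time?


Hour: 10
10 < 12 → AM

10:08 AM


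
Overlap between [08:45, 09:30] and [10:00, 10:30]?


0 minutes

Meeting A: 525-570 (in minutes from midnight)
Meeting B: 600-630
Overlap start = max(525, 600) = 600
Overlap end = min(570, 630) = 570
Overlap = max(0, 570 - 600) = 0 min


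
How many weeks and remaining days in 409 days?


Weeks: 409 ÷ 7 = 58 remainder 3

58 weeks 3 days


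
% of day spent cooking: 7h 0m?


29.2%

Time: 420 minutes
Day: 1440 minutes
Percentage = (420/1440) × 100 ≈ 29.2%


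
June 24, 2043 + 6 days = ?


Start: June 24, 2043
Add 6 days
June 24 + 6 = June 30, 2043

June 30, 2043


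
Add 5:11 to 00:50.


Start: 50 minutes from midnight
Add: 311 minutes
Total: 361 minutes
Hours: 361 ÷ 60 = 6 remainder 1

06:01


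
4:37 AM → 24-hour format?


Input: 4:37 AM
AM hour stays: 4

04:37


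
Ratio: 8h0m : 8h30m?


Duration 1: 480 minutes
Duration 2: 510 minutes
Ratio = 480:510
GCD = 30
Simplified = 16:17
As a decimal: 16/17 ≈ 0.94

16:17 (0.94)


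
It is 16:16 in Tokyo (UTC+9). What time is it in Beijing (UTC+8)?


15:16

Time difference = UTC+8 - UTC+9 = -1 hours
New hour = (16 -1) mod 24
= 15 mod 24 = 15
Minutes unchanged → 15:16


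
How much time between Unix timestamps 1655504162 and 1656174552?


Difference = 1656174552 - 1655504162 = 670390 seconds
In hours: 670390 / 3600 ≈ 186.2
In days: 670390 / 86400 ≈ 7.76

670390 seconds (186.2 hours / 7.76 days)


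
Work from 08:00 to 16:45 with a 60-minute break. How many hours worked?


7h 45m (465 minutes)

Total time = (16×60+45) - (8×60+0)
= 1005 - 480 = 525 min
Minus break: 525 - 60 = 465 min
= 7h 45m


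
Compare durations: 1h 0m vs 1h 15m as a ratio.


4:5 (0.80)

Duration 1: 60 minutes
Duration 2: 75 minutes
Ratio = 60:75
GCD = 15
Simplified = 4:5
As a decimal: 4/5 = 0.80


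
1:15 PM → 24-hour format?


Input: 1:15 PM
PM: 1 + 12 = 13

13:15


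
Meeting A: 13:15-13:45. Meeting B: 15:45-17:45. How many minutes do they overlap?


0 minutes

Meeting A: 795-825 (in minutes from midnight)
Meeting B: 945-1065
Overlap start = max(795, 945) = 945
Overlap end = min(825, 1065) = 825
Overlap = max(0, 825 - 945) = 0 min


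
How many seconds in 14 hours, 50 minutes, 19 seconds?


53419 seconds

Hours: 14 × 3600 = 50400
Minutes: 50 × 60 = 3000
Seconds: 19
Total = 50400 + 3000 + 19 = 53419


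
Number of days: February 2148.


29 days

Month: February (month 2)
February: 28 or 29 (leap year)
2148 leap year? Yes


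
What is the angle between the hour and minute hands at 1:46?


Hour hand = 1×30 + 46×0.5 = 53.0°
Minute hand = 46×6 = 276°
Difference = |53.0 - 276| = 223.0°
Since > 180°: 360 - 223.0 = 137.0°

137.0°


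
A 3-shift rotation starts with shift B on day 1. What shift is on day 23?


Shifts: A, B, C
Start: B (index 1)
Day 23: (1 + 23 - 1) mod 3
= 23 mod 3
= 2
Index 2 → shift C

Shift C


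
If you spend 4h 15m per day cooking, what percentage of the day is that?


Time: 255 minutes
Day: 1440 minutes
Percentage = (255/1440) × 100 ≈ 17.7%

17.7%


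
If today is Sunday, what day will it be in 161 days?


Sunday

Start: Sunday (index 6)
(6 + 161) mod 7
= 167 mod 7
= 6
Index 6 → Sunday


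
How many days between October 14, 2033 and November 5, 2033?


22 days

From October 14, 2033 to November 5, 2033
Rest of October 2033: 31 - 14 = 17
Days into November 2033: 5
Total = 17 + 5 = 22 days


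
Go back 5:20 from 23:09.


17:49

Start: 1389 minutes from midnight
Subtract: 320 minutes
Remaining: 1389 - 320 = 1069
Hours: 17, Minutes: 49


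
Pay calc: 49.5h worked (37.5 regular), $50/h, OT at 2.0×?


$3075.00

Regular: 37.5h × $50 = $1875.00
Overtime: 49.5 - 37.5 = 12.0h
OT pay: 12.0h × $50 × 2.0 = $1200.00
Total = $1875.00 + $1200.00 = $3075.00


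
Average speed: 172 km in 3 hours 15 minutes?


Distance: 172 km
Time: 3h 15m = 195 min = 195/60 = 13/4 hours
Speed = 172 ÷ (13/4) = 172 × 4 / 13 = 688/13 ≈ 52.9 km/h

52.9 km/h


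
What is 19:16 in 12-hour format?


7:16 PM

Hour: 19
19 - 12 = 7 → PM


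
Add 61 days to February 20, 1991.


Start: February 20, 1991
Add 61 days
February 20 → March 1: 28 - 20 + 1 = 9 days (61 - 9 = 52 left)
March 1 → April 1: 31 - 1 + 1 = 31 days (52 - 31 = 21 left)
April 1 + 21 = April 22, 1991

April 22, 1991


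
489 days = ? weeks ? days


69 weeks 6 days

Weeks: 489 ÷ 7 = 69 remainder 6


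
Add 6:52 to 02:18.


09:10

Start: 138 minutes from midnight
Add: 412 minutes
Total: 550 minutes
Hours: 550 ÷ 60 = 9 remainder 10


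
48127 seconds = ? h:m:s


Hours: 48127 ÷ 3600 = 13 remainder 1327
Minutes: 1327 ÷ 60 = 22 remainder 7
Seconds: 7

13h 22m 7s


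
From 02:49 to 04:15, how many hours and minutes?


1h 26m

End time in minutes: 4×60 + 15 = 255
Start time in minutes: 2×60 + 49 = 169
Difference = 255 - 169 = 86 minutes
= 1 hours 26 minutes


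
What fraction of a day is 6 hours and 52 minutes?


0.2861 (28.61%)

Total minutes: 6×60 + 52 = 412
Day = 24×60 = 1440 minutes
Fraction = 412/1440 ≈ 0.2861
As a percentage: 412/1440 × 100 ≈ 28.61%


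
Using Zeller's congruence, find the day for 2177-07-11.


Zeller's congruence:
q=11, m=7, k=77, j=21
h = (11 + ⌊13×8/5⌋ + 77 + ⌊77/4⌋ + ⌊21/4⌋ - 2×21) mod 7
= (11 + 20 + 77 + 19 + 5 - 42) mod 7
= 90 mod 7 = 6
h=6 → Friday

Friday


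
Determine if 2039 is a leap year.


No

Rules: divisible by 4 AND (not by 100 OR by 400)
2039 ÷ 4 = 509 remainder 3 → not divisible by 4
Not divisible by 4 → not a leap year


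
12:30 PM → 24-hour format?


Input: 12:30 PM
12 PM → 12 (noon)

12:30


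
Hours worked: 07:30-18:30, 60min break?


10h 0m (600 minutes)

Total time = (18×60+30) - (7×60+30)
= 1110 - 450 = 660 min
Minus break: 660 - 60 = 600 min
= 10h 0m


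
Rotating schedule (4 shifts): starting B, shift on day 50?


Shifts: A, B, C, D
Start: B (index 1)
Day 50: (1 + 50 - 1) mod 4
= 50 mod 4
= 2
Index 2 → shift C

Shift C


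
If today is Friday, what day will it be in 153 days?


Thursday

Start: Friday (index 4)
(4 + 153) mod 7
= 157 mod 7
= 3
Index 3 → Thursday


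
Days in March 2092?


31 days

Month: March (month 3)
March has 31 days


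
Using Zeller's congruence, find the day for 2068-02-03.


Zeller's congruence:
q=3, m=14, k=67, j=20
h = (3 + ⌊13×15/5⌋ + 67 + ⌊67/4⌋ + ⌊20/4⌋ - 2×20) mod 7
= (3 + 39 + 67 + 16 + 5 - 40) mod 7
= 90 mod 7 = 6
h=6 → Friday

Friday


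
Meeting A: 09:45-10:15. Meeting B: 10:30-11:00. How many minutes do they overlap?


Meeting A: 585-615 (in minutes from midnight)
Meeting B: 630-660
Overlap start = max(585, 630) = 630
Overlap end = min(615, 660) = 615
Overlap = max(0, 615 - 630) = 0 min

0 minutes


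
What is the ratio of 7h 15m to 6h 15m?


29:25 (1.16)

Duration 1: 435 minutes
Duration 2: 375 minutes
Ratio = 435:375
GCD = 15
Simplified = 29:25
As a decimal: 29/25 = 1.16


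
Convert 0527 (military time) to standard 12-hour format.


Hour: 5
5 < 12 → AM

5:27 AM


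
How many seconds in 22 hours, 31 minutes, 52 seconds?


Hours: 22 × 3600 = 79200
Minutes: 31 × 60 = 1860
Seconds: 52
Total = 79200 + 1860 + 52 = 81112

81112 seconds


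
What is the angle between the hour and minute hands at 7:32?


Hour hand = 7×30 + 32×0.5 = 226.0°
Minute hand = 32×6 = 192°
Difference = |226.0 - 192| = 34.0°

34.0°


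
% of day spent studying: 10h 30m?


Time: 630 minutes
Day: 1440 minutes
Percentage = (630/1440) × 100 ≈ 43.8%

43.8%


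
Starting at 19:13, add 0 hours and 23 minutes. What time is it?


Start: 1153 minutes from midnight
Add: 23 minutes
Total: 1176 minutes
Hours: 1176 ÷ 60 = 19 remainder 36

19:36


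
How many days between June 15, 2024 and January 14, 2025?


213 days

From June 15, 2024 to January 14, 2025
Rest of June 2024: 30 - 15 = 15
Full months: July 31, August 31, September 30, October 31, November 30, December 31
Days into January 2025: 14
Total = 15 + 31 + 31 + 30 + 31 + 30 + 31 + 14 = 213 days


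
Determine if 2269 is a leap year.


No

Rules: divisible by 4 AND (not by 100 OR by 400)
2269 ÷ 4 = 567 remainder 1 → not divisible by 4
Not divisible by 4 → not a leap year


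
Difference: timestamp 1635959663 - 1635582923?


376740 seconds (104.7 hours / 4.36 days)

Difference = 1635959663 - 1635582923 = 376740 seconds
In hours: 376740 / 3600 ≈ 104.7
In days: 376740 / 86400 ≈ 4.36


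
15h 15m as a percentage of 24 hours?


0.6354 (63.54%)

Total minutes: 15×60 + 15 = 915
Day = 24×60 = 1440 minutes
Fraction = 915/1440 ≈ 0.6354
As a percentage: 915/1440 × 100 ≈ 63.54%


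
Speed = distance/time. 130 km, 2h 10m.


60.0 km/h

Distance: 130 km
Time: 2h 10m = 130 min = 130/60 = 13/6 hours
Speed = 130 ÷ (13/6) = 130 × 6 / 13 = 780/13 = 60.0 km/h


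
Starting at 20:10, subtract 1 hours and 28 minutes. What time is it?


18:42

Start: 1210 minutes from midnight
Subtract: 88 minutes
Remaining: 1210 - 88 = 1122
Hours: 18, Minutes: 42


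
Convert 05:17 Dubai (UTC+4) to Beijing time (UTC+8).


09:17

Time difference = UTC+8 - UTC+4 = +4 hours
New hour = (5 + 4) mod 24
= 9 mod 24 = 9
Minutes unchanged → 09:17


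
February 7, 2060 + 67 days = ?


April 14, 2060

Start: February 7, 2060
Add 67 days
February 7 → March 1: 29 - 7 + 1 = 23 days (67 - 23 = 44 left)
March 1 → April 1: 31 - 1 + 1 = 31 days (44 - 31 = 13 left)
April 1 + 13 = April 14, 2060


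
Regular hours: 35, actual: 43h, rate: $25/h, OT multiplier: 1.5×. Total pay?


$1175.00

Regular: 35h × $25 = $875.00
Overtime: 43 - 35 = 8h
OT pay: 8h × $25 × 1.5 = $300.00
Total = $875.00 + $300.00 = $1175.00


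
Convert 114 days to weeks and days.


16 weeks 2 days

Weeks: 114 ÷ 7 = 16 remainder 2


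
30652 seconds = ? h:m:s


8h 30m 52s

Hours: 30652 ÷ 3600 = 8 remainder 1852
Minutes: 1852 ÷ 60 = 30 remainder 52
Seconds: 52


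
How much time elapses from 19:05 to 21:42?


2h 37m

End time in minutes: 21×60 + 42 = 1302
Start time in minutes: 19×60 + 5 = 1145
Difference = 1302 - 1145 = 157 minutes
= 2 hours 37 minutes


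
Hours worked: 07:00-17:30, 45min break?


Total time = (17×60+30) - (7×60+0)
= 1050 - 420 = 630 min
Minus break: 630 - 45 = 585 min
= 9h 45m

9h 45m (585 minutes)


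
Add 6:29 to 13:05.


Start: 785 minutes from midnight
Add: 389 minutes
Total: 1174 minutes
Hours: 1174 ÷ 60 = 19 remainder 34

19:34


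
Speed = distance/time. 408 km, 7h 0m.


58.3 km/h

Distance: 408 km
Time: 7 hours
Speed = 408 / 7 ≈ 58.3 km/h


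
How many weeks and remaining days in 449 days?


Weeks: 449 ÷ 7 = 64 remainder 1

64 weeks 1 days


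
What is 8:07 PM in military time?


Input: 8:07 PM
PM: 8 + 12 = 20

20:07


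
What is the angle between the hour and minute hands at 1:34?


157.0°

Hour hand = 1×30 + 34×0.5 = 47.0°
Minute hand = 34×6 = 204°
Difference = |47.0 - 204| = 157.0°


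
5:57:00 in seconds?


21420 seconds

Hours: 5 × 3600 = 18000
Minutes: 57 × 60 = 3420
Seconds: 0
Total = 18000 + 3420 + 0 = 21420


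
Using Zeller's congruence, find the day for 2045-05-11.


Zeller's congruence:
q=11, m=5, k=45, j=20
h = (11 + ⌊13×6/5⌋ + 45 + ⌊45/4⌋ + ⌊20/4⌋ - 2×20) mod 7
= (11 + 15 + 45 + 11 + 5 - 40) mod 7
= 47 mod 7 = 5
h=5 → Thursday

Thursday


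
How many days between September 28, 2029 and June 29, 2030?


From September 28, 2029 to June 29, 2030
Rest of September 2029: 30 - 28 = 2
Full months: October 31, November 30, December 31, January 31, February 2030 28, March 31, April 30, May 31
Days into June 2030: 29
Total = 2 + 31 + 30 + 31 + 31 + 28 + 31 + 30 + 31 + 29 = 274 days

274 days


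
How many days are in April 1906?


Month: April (month 4)
April has 30 days

30 days


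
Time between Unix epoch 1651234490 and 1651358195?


Difference = 1651358195 - 1651234490 = 123705 seconds
In hours: 123705 / 3600 ≈ 34.4
In days: 123705 / 86400 ≈ 1.43

123705 seconds (34.4 hours / 1.43 days)


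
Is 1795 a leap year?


Rules: divisible by 4 AND (not by 100 OR by 400)
1795 ÷ 4 = 448 remainder 3 → not divisible by 4
Not divisible by 4 → not a leap year

No


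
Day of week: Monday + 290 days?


Start: Monday (index 0)
(0 + 290) mod 7
= 290 mod 7
= 3
Index 3 → Thursday

Thursday


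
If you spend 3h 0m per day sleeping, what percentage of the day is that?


12.5%

Time: 180 minutes
Day: 1440 minutes
Percentage = (180/1440) × 100 = 12.5%


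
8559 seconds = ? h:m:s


Hours: 8559 ÷ 3600 = 2 remainder 1359
Minutes: 1359 ÷ 60 = 22 remainder 39
Seconds: 39

2h 22m 39s


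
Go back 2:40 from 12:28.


Start: 748 minutes from midnight
Subtract: 160 minutes
Remaining: 748 - 160 = 588
Hours: 9, Minutes: 48

09:48


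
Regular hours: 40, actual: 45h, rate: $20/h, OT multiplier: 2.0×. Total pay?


Regular: 40h × $20 = $800.00
Overtime: 45 - 40 = 5h
OT pay: 5h × $20 × 2.0 = $200.00
Total = $800.00 + $200.00 = $1000.00

$1000.00


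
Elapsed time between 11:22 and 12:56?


1h 34m

End time in minutes: 12×60 + 56 = 776
Start time in minutes: 11×60 + 22 = 682
Difference = 776 - 682 = 94 minutes
= 1 hours 34 minutes


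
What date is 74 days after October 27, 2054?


January 9, 2055

Start: October 27, 2054
Add 74 days
October 27 → November 1: 31 - 27 + 1 = 5 days (74 - 5 = 69 left)
November 1 → December 1: 30 - 1 + 1 = 30 days (69 - 30 = 39 left)
December 1 → January 1: 31 - 1 + 1 = 31 days (39 - 31 = 8 left)
January 1 + 8 = January 9, 2055


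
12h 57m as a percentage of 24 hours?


Total minutes: 12×60 + 57 = 777
Day = 24×60 = 1440 minutes
Fraction = 777/1440 ≈ 0.5396
As a percentage: 777/1440 × 100 ≈ 53.96%

0.5396 (53.96%)


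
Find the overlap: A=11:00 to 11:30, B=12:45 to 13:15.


Meeting A: 660-690 (in minutes from midnight)
Meeting B: 765-795
Overlap start = max(660, 765) = 765
Overlap end = min(690, 795) = 690
Overlap = max(0, 690 - 765) = 0 min

0 minutes


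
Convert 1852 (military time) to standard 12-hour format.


Hour: 18
18 - 12 = 6 → PM

6:52 PM


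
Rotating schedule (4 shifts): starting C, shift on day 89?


Shift C

Shifts: A, B, C, D
Start: C (index 2)
Day 89: (2 + 89 - 1) mod 4
= 90 mod 4
= 2
Index 2 → shift C


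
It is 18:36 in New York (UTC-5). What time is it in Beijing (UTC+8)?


Time difference = UTC+8 - UTC-5 = +13 hours
New hour = (18 + 13) mod 24
= 31 mod 24 = 7
Minutes unchanged → 07:36; 31 ≥ 24 → next day

07:36 (next day)


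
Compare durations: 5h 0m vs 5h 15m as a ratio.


Duration 1: 300 minutes
Duration 2: 315 minutes
Ratio = 300:315
GCD = 15
Simplified = 20:21
As a decimal: 20/21 ≈ 0.95

20:21 (0.95)


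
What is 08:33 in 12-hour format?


8:33 AM

Hour: 8
8 < 12 → AM


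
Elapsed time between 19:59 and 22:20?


End time in minutes: 22×60 + 20 = 1340
Start time in minutes: 19×60 + 59 = 1199
Difference = 1340 - 1199 = 141 minutes
= 2 hours 21 minutes

2h 21m


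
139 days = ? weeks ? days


19 weeks 6 days

Weeks: 139 ÷ 7 = 19 remainder 6


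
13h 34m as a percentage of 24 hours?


Total minutes: 13×60 + 34 = 814
Day = 24×60 = 1440 minutes
Fraction = 814/1440 ≈ 0.5653
As a percentage: 814/1440 × 100 ≈ 56.53%

0.5653 (56.53%)


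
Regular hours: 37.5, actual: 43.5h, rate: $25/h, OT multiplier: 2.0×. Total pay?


$1237.50

Regular: 37.5h × $25 = $937.50
Overtime: 43.5 - 37.5 = 6.0h
OT pay: 6.0h × $25 × 2.0 = $300.00
Total = $937.50 + $300.00 = $1237.50


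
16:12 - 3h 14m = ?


12:58

Start: 972 minutes from midnight
Subtract: 194 minutes
Remaining: 972 - 194 = 778
Hours: 12, Minutes: 58


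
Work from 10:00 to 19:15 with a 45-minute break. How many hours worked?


Total time = (19×60+15) - (10×60+0)
= 1155 - 600 = 555 min
Minus break: 555 - 45 = 510 min
= 8h 30m

8h 30m (510 minutes)


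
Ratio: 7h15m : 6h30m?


Duration 1: 435 minutes
Duration 2: 390 minutes
Ratio = 435:390
GCD = 15
Simplified = 29:26
As a decimal: 29/26 ≈ 1.12

29:26 (1.12)


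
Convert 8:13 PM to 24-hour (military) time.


20:13

Input: 8:13 PM
PM: 8 + 12 = 20


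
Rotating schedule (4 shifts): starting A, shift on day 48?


Shift D

Shifts: A, B, C, D
Start: A (index 0)
Day 48: (0 + 48 - 1) mod 4
= 47 mod 4
= 3
Index 3 → shift D


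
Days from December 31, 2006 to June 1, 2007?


152 days

From December 31, 2006 to June 1, 2007
Rest of December 2006: 31 - 31 = 0
Full months: January 31, February 2007 28, March 31, April 30, May 31
Days into June 2007: 1
Total = 0 + 31 + 28 + 31 + 30 + 31 + 1 = 152 days


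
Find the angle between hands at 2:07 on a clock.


Hour hand = 2×30 + 7×0.5 = 63.5°
Minute hand = 7×6 = 42°
Difference = |63.5 - 42| = 21.5°

21.5°


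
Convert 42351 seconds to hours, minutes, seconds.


Hours: 42351 ÷ 3600 = 11 remainder 2751
Minutes: 2751 ÷ 60 = 45 remainder 51
Seconds: 51

11h 45m 51s


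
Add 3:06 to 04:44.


Start: 284 minutes from midnight
Add: 186 minutes
Total: 470 minutes
Hours: 470 ÷ 60 = 7 remainder 50

07:50


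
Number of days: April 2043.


Month: April (month 4)
April has 30 days

30 days


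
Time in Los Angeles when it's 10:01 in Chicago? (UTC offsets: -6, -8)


08:01

Time difference = UTC-8 - UTC-6 = -2 hours
New hour = (10 -2) mod 24
= 8 mod 24 = 8
Minutes unchanged → 08:01


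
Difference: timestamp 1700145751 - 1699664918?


Difference = 1700145751 - 1699664918 = 480833 seconds
In hours: 480833 / 3600 ≈ 133.6
In days: 480833 / 86400 ≈ 5.57

480833 seconds (133.6 hours / 5.57 days)


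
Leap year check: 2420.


Rules: divisible by 4 AND (not by 100 OR by 400)
2420 ÷ 4 = 605 exactly → divisible by 4
2420 ÷ 100 = 24 remainder 20 → not divisible by 100
Divisible by 4 but not by 100 → leap year

Yes


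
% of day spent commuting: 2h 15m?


9.4%

Time: 135 minutes
Day: 1440 minutes
Percentage = (135/1440) × 100 ≈ 9.4%


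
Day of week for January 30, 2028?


Sunday

Zeller's congruence:
q=30, m=13, k=27, j=20
h = (30 + ⌊13×14/5⌋ + 27 + ⌊27/4⌋ + ⌊20/4⌋ - 2×20) mod 7
= (30 + 36 + 27 + 6 + 5 - 40) mod 7
= 64 mod 7 = 1
h=1 → Sunday


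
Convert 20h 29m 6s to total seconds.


73746 seconds

Hours: 20 × 3600 = 72000
Minutes: 29 × 60 = 1740
Seconds: 6
Total = 72000 + 1740 + 6 = 73746


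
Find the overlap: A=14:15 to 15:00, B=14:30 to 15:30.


30 minutes

Meeting A: 855-900 (in minutes from midnight)
Meeting B: 870-930
Overlap start = max(855, 870) = 870
Overlap end = min(900, 930) = 900
Overlap = max(0, 900 - 870) = 30 min


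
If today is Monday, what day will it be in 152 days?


Saturday

Start: Monday (index 0)
(0 + 152) mod 7
= 152 mod 7
= 5
Index 5 → Saturday
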